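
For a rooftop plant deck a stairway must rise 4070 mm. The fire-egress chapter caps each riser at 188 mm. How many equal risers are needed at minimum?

At most 188 each: 4070/188 = 21.65, giving 22 risers.

22 risers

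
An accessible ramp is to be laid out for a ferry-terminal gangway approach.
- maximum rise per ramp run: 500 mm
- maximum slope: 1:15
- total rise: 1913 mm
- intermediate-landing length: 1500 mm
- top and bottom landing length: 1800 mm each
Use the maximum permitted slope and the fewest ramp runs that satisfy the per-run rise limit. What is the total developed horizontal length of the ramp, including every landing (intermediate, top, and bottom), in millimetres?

1913 / 500 = 3.826 → round up to 4 ramp runs. That means 3 intermediate landings.
Horizontal run for 1913 mm of rise at 1:15 is 1913 × 15 = 28695 mm.
Intermediate landings: 3 × 1500 = 4500 mm.
Top and bottom landings: 2 × 1800 = 3600 mm.
Total = 28695 + 4500 + 3600 = 36795 mm.

36795 mm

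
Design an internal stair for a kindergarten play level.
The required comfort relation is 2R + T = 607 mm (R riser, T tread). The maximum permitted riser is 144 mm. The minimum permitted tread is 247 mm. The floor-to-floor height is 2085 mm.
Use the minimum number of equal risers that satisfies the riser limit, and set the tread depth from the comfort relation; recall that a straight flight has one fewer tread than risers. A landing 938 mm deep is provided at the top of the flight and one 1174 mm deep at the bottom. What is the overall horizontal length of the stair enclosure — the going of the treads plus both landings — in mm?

2085 / 144 = 14.48, so 15 risers are needed.
R = 2085 ÷ 15 = 139 mm.
T = 607 − 2·139 = 329 mm, which satisfies the 247 mm minimum.
Treads = 15 − 1 = 14; going = 14 × 329 = 4606 mm.
Add landings: 4606 + 938 + 1174 = 6718 mm.

6718 mm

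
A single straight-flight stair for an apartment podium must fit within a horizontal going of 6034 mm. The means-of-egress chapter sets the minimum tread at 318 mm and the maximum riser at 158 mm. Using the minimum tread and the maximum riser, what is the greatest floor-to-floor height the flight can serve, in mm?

6034 / 318 = 18.97, so 18 treads fit.
Risers = treads + 1 = 19.
Maximum height = 19 × 158 = 3002 mm.

3002 mm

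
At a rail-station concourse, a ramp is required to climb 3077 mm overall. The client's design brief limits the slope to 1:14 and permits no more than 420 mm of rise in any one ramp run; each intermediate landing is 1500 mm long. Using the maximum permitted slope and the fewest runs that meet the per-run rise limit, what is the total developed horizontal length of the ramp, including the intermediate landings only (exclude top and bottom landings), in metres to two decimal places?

3077 / 420 = 7.33, so 8 ramp runs are needed. That means 7 intermediate landings.
Ramp run (horizontal) at 1:14: 3077 × 14 = 43078 mm.
7 intermediate landings contribute 7 × 1500 = 10500 mm.
Total developed length = 43078 + 10500 = 53578 mm.
= 53.58 m.

53.58 m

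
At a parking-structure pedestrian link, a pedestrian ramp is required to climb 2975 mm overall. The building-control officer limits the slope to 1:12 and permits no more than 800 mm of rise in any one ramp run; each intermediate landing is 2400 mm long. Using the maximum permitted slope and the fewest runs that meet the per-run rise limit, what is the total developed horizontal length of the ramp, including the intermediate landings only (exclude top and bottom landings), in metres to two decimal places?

42.90 m

2975 / 800 = 3.719 → round up to 4 ramp runs. That means 3 intermediate landings.
Ramp run (horizontal) at 1:12: 2975 × 12 = 35700 mm.
3 intermediate landings contribute 3 × 2400 = 7200 mm.
Total developed length = 35700 + 7200 = 42900 mm.
= 42.90 m.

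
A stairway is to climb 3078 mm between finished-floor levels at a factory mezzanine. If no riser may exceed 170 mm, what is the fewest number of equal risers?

19 risers

3078 / 170 = 18.106 → round up to 19 risers.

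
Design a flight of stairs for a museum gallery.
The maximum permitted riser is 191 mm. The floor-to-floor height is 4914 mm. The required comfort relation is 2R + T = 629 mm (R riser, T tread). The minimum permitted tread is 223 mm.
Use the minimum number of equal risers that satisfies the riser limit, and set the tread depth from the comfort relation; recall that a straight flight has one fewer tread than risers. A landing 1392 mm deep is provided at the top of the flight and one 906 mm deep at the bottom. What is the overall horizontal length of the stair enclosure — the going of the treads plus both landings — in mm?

At most 191 each: 4914/191 = 25.73, giving 26 risers.
Each riser is 4914/26 = 189 mm (≤ 191 mm).
From 2R + T = 629: T = 629 − 378 = 251 mm.
Going = (26 − 1) × 251 = 6275 mm.
Add landings: 6275 + 1392 + 906 = 8573 mm.

8573 mm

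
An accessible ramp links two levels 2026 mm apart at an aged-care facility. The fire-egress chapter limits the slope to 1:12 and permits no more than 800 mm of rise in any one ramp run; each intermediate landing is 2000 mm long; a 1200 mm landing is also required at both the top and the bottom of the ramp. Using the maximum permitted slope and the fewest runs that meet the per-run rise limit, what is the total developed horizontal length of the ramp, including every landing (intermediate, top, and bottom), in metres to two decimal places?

30.71 m

⌈2026/800⌉ = 3 ramp runs. That means 2 intermediate landings.
Ramp run (horizontal) at 1:12: 2026 × 12 = 24312 mm.
Intermediate landings: 2 × 2000 = 4000 mm.
Top and bottom landings: 2 × 1200 = 2400 mm.
Total = 24312 + 4000 + 2400 = 30712 mm.
= 30.71 m.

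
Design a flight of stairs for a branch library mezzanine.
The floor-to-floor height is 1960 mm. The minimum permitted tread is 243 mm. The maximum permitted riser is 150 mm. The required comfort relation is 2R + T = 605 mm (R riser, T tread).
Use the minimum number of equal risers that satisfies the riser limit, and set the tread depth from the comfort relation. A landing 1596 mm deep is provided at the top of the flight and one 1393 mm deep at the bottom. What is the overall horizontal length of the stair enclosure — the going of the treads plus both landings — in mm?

At most 150 each: 1960/150 = 13.07, giving 14 risers.
R = 1960 ÷ 14 = 140 mm.
Tread T = 605 − 2 × 140 = 325 mm (≥ 243 mm).
Treads = 14 − 1 = 13; going = 13 × 325 = 4225 mm.
Enclosure = 4225 + 1596 + 1393 = 7214 mm.

7214 mm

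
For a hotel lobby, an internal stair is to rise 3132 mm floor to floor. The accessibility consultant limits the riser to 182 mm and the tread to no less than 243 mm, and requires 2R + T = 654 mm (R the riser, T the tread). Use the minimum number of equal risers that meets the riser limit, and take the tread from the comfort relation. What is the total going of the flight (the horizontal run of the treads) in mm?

5202 mm

At most 182 each: 3132/182 = 17.21, giving 18 risers.
Riser R = 3132 / 18 = 174 mm, within the 182 mm limit.
T = 654 − 2·174 = 306 mm, which satisfies the 243 mm minimum.
18 risers give 17 treads; going = 17 × 306 = 5202 mm.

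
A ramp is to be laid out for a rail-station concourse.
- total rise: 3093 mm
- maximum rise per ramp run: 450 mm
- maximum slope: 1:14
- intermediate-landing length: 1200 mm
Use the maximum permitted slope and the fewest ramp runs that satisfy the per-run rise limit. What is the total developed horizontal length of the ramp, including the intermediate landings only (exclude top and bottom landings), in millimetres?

50502 mm

3093 / 450 = 6.873 → round up to 7 ramp runs. That means 6 intermediate landings.
Horizontal run for 3093 mm of rise at 1:14 is 3093 × 14 = 43302 mm.
Intermediate landings: 6 × 1200 = 7200 mm.
Total developed length = 43302 + 7200 = 50502 mm.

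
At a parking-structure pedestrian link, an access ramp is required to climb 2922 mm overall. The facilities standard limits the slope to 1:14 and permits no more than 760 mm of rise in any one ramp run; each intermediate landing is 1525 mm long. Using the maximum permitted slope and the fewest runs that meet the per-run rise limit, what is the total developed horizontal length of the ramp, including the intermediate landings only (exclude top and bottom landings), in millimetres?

45483 mm

At most 760 each: 2922/760 = 3.84, giving 4 ramp runs. That means 3 intermediate landings.
Horizontal run for 2922 mm of rise at 1:14 is 2922 × 14 = 40908 mm.
Intermediate landings: 3 × 1525 = 4575 mm.
Developed length = 40908 + 4575 = 45483 mm.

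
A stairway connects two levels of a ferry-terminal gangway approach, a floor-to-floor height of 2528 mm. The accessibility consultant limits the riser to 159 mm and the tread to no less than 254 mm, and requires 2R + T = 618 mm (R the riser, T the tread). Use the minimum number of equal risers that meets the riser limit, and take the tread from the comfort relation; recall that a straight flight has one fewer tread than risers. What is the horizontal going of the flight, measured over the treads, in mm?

At most 159 each: 2528/159 = 15.90, giving 16 risers.
Riser R = 2528 / 16 = 158 mm, within the 159 mm limit.
Tread T = 618 − 2 × 158 = 302 mm (≥ 254 mm).
Going = (16 − 1) × 302 = 4530 mm.

4530 mm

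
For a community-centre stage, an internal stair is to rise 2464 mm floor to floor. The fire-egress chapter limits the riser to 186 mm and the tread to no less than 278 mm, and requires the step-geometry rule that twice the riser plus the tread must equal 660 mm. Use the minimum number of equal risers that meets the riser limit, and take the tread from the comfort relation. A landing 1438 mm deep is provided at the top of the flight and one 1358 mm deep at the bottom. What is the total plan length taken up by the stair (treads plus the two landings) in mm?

6800 mm

2464 / 186 = 13.25, so 14 risers are needed.
Riser R = 2464 / 14 = 176 mm, within the 186 mm limit.
Tread T = 660 − 2 × 176 = 308 mm (≥ 278 mm).
14 risers give 13 treads; going = 13 × 308 = 4004 mm.
Enclosure = 4004 + 1438 + 1358 = 6800 mm.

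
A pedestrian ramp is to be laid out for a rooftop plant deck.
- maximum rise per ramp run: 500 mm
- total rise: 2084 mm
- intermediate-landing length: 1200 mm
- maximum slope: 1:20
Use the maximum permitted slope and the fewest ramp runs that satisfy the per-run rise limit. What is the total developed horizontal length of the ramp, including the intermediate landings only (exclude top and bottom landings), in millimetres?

46480 mm

At most 500 each: 2084/500 = 4.17, giving 5 ramp runs. That means 4 intermediate landings.
Ramp run (horizontal) at 1:20: 2084 × 20 = 41680 mm.
4 intermediate landings contribute 4 × 1200 = 4800 mm.
Developed length = 41680 + 4800 = 46480 mm.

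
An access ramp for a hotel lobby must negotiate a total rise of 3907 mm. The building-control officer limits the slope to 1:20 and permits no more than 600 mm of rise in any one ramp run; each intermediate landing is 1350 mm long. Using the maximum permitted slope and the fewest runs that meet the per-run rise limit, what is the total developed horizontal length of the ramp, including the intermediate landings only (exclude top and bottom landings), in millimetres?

86240 mm

3907 / 600 = 6.512 → round up to 7 ramp runs. That means 6 intermediate landings.
Ramp run (horizontal) at 1:20: 3907 × 20 = 78140 mm.
Intermediate landings: 6 × 1350 = 8100 mm.
Developed length = 78140 + 8100 = 86240 mm.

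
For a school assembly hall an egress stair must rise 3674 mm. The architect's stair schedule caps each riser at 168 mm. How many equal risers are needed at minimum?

22 risers

⌈3674/168⌉ = 22 risers.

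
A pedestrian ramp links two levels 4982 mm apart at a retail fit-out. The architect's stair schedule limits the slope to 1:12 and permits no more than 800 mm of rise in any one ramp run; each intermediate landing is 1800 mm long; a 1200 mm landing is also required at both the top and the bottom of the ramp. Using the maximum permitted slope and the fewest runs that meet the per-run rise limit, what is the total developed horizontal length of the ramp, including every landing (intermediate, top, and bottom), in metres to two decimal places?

4982 / 800 = 6.23, so 7 ramp runs are needed. That means 6 intermediate landings.
Ramp run (horizontal) at 1:12: 4982 × 12 = 59784 mm.
6 intermediate landings contribute 6 × 1800 = 10800 mm.
Top and bottom landings: 2 × 1200 = 2400 mm.
Total = 59784 + 10800 + 2400 = 72984 mm.
= 72.98 m.

72.98 m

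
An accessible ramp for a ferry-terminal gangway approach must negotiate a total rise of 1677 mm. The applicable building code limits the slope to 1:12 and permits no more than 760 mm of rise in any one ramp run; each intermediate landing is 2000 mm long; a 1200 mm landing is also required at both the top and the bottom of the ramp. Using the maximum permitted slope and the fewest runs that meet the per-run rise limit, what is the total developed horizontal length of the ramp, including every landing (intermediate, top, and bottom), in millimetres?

26524 mm

At most 760 each: 1677/760 = 2.21, giving 3 ramp runs. That means 2 intermediate landings.
Ramp run (horizontal) at 1:12: 1677 × 12 = 20124 mm.
Intermediate landings: 2 × 2000 = 4000 mm.
Top and bottom landings: 2 × 1200 = 2400 mm.
Total = 20124 + 4000 + 2400 = 26524 mm.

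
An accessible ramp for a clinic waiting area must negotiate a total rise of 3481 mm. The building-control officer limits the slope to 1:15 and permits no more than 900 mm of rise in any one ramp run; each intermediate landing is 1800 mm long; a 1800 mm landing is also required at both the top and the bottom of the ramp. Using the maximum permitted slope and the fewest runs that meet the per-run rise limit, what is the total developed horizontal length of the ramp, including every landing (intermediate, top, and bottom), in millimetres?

61215 mm

3481 / 900 = 3.87, so 4 ramp runs are needed. That means 3 intermediate landings.
Horizontal run for 3481 mm of rise at 1:15 is 3481 × 15 = 52215 mm.
Intermediate landings: 3 × 1800 = 5400 mm.
Top and bottom landings: 2 × 1800 = 3600 mm.
Total = 52215 + 5400 + 3600 = 61215 mm.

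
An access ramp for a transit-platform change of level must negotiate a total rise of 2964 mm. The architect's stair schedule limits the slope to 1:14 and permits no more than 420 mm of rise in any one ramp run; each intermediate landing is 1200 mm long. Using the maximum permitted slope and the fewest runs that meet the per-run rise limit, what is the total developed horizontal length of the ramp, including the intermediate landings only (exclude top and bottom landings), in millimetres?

49896 mm

⌈2964/420⌉ = 8 ramp runs. That means 7 intermediate landings.
Ramp run (horizontal) at 1:14: 2964 × 14 = 41496 mm.
7 intermediate landings contribute 7 × 1200 = 8400 mm.
Total developed length = 41496 + 8400 = 49896 mm.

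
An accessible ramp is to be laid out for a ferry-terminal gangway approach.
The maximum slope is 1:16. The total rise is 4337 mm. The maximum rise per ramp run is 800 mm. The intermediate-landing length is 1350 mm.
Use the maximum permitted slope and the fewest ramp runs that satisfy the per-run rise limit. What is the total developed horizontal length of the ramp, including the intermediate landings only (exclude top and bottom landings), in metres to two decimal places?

76.14 m

4337 / 800 = 5.42, so 6 ramp runs are needed. That means 5 intermediate landings.
Horizontal run for 4337 mm of rise at 1:16 is 4337 × 16 = 69392 mm.
Intermediate landings: 5 × 1350 = 6750 mm.
Total developed length = 69392 + 6750 = 76142 mm.
= 76.14 m.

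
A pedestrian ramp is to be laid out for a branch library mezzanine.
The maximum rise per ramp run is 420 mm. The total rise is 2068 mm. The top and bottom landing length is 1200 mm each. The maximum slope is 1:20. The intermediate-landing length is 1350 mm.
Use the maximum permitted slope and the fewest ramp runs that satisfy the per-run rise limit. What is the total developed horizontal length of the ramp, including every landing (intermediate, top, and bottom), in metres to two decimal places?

49.16 m

⌈2068/420⌉ = 5 ramp runs. That means 4 intermediate landings.
Ramp run (horizontal) at 1:20: 2068 × 20 = 41360 mm.
Intermediate landings: 4 × 1350 = 5400 mm.
Top and bottom landings: 2 × 1200 = 2400 mm.
Total = 41360 + 5400 + 2400 = 49160 mm.
= 49.16 m.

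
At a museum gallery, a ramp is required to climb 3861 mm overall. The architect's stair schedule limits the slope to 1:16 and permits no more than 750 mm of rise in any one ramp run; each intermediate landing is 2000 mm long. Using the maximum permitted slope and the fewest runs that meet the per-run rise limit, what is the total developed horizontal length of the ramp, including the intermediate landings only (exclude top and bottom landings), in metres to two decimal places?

⌈3861/750⌉ = 6 ramp runs. That means 5 intermediate landings.
Ramp run (horizontal) at 1:16: 3861 × 16 = 61776 mm.
5 intermediate landings contribute 5 × 2000 = 10000 mm.
Developed length = 61776 + 10000 = 71776 mm.
= 71.78 m.

71.78 m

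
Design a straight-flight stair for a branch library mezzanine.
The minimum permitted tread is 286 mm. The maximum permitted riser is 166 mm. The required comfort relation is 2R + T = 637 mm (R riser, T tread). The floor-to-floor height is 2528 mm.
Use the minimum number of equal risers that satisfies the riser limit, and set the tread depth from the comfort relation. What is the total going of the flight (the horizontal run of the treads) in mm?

2528 / 166 = 15.23, so 16 risers are needed.
Riser R = 2528 / 16 = 158 mm, within the 166 mm limit.
Tread T = 637 − 2 × 158 = 321 mm (≥ 286 mm).
Going = (16 − 1) × 321 = 4815 mm.

4815 mm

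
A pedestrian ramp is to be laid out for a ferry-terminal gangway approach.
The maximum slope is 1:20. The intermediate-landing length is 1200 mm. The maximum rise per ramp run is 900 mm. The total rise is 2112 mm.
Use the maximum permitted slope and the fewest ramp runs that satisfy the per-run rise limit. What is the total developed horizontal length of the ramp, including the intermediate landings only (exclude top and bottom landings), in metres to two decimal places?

44.64 m

2112 / 900 = 2.347 → round up to 3 ramp runs. That means 2 intermediate landings.
Ramp run (horizontal) at 1:20: 2112 × 20 = 42240 mm.
2 intermediate landings contribute 2 × 1200 = 2400 mm.
Developed length = 42240 + 2400 = 44640 mm.
= 44.64 m.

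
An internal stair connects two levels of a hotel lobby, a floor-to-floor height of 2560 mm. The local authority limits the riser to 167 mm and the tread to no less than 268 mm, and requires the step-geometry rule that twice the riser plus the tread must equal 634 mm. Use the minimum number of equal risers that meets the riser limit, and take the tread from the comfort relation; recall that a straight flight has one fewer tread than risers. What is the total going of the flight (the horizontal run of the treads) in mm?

4710 mm

At most 167 each: 2560/167 = 15.33, giving 16 risers.
Riser R = 2560 / 16 = 160 mm, within the 167 mm limit.
Tread T = 634 − 2 × 160 = 314 mm (≥ 268 mm).
16 risers give 15 treads; going = 15 × 314 = 4710 mm.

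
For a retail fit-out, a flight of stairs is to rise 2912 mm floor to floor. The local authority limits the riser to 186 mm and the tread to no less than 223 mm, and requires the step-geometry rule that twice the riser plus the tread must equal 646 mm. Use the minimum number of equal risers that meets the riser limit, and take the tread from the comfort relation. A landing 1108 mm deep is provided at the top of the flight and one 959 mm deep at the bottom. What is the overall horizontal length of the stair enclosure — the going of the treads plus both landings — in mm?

6297 mm

2912 / 186 = 15.66, so 16 risers are needed.
Riser R = 2912 / 16 = 182 mm, within the 186 mm limit.
T = 646 − 2·182 = 282 mm, which satisfies the 223 mm minimum.
16 risers give 15 treads; going = 15 × 282 = 4230 mm.
Add landings: 4230 + 1108 + 959 = 6297 mm.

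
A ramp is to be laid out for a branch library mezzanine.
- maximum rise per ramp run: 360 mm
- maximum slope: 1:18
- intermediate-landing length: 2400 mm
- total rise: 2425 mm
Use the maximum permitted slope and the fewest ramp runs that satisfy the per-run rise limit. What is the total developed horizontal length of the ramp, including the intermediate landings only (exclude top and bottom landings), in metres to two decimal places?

2425 / 360 = 6.74, so 7 ramp runs are needed. That means 6 intermediate landings.
Ramp run (horizontal) at 1:18: 2425 × 18 = 43650 mm.
6 intermediate landings contribute 6 × 2400 = 14400 mm.
Total developed length = 43650 + 14400 = 58050 mm.
= 58.05 m.

58.05 m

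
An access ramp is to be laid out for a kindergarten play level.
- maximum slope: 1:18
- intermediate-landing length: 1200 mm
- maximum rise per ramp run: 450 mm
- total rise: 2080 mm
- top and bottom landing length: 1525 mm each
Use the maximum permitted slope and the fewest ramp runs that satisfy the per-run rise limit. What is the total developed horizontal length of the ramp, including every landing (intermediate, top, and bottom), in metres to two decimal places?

At most 450 each: 2080/450 = 4.62, giving 5 ramp runs. That means 4 intermediate landings.
Ramp run (horizontal) at 1:18: 2080 × 18 = 37440 mm.
4 intermediate landings contribute 4 × 1200 = 4800 mm.
Top and bottom landings: 2 × 1525 = 3050 mm.
Total = 37440 + 4800 + 3050 = 45290 mm.
= 45.29 m.

45.29 m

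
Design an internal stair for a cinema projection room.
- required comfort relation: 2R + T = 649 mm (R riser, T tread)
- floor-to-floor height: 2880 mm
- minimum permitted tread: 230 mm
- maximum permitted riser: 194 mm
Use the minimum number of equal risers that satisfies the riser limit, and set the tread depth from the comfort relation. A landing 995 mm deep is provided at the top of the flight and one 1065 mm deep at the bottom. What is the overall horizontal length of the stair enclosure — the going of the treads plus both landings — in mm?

5770 mm

2880 / 194 = 14.85, so 15 risers are needed.
Each riser is 2880/15 = 192 mm (≤ 194 mm).
Tread T = 649 − 2 × 192 = 265 mm (≥ 230 mm).
15 risers give 14 treads; going = 14 × 265 = 3710 mm.
Enclosure = 3710 + 995 + 1065 = 5770 mm.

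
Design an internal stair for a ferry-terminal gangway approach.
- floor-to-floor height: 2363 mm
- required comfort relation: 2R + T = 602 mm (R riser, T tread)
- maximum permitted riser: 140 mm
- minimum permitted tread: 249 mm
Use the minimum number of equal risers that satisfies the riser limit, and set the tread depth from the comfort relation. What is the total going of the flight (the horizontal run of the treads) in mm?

5184 mm

2363 / 140 = 16.879 → round up to 17 risers.
Each riser is 2363/17 = 139 mm (≤ 140 mm).
From 2R + T = 602: T = 602 − 278 = 324 mm.
Treads = 17 − 1 = 16; going = 16 × 324 = 5184 mm.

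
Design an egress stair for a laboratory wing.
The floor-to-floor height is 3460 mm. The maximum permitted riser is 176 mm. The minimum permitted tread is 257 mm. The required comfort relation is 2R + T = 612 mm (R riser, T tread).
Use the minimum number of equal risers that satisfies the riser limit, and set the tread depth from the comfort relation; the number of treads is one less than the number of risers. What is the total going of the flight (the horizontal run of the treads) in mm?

5054 mm

At most 176 each: 3460/176 = 19.66, giving 20 risers.
Each riser is 3460/20 = 173 mm (≤ 176 mm).
Tread T = 612 − 2 × 173 = 266 mm (≥ 257 mm).
Treads = 20 − 1 = 19; going = 19 × 266 = 5054 mm.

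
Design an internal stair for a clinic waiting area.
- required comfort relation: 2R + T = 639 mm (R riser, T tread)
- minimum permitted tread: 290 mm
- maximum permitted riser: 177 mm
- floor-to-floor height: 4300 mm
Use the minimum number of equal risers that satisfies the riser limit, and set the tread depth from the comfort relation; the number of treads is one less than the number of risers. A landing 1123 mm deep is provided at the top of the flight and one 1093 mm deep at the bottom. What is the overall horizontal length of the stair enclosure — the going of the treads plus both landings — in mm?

At most 177 each: 4300/177 = 24.29, giving 25 risers.
Each riser is 4300/25 = 172 mm (≤ 177 mm).
From 2R + T = 639: T = 639 − 344 = 295 mm.
Treads = 25 − 1 = 24; going = 24 × 295 = 7080 mm.
Add landings: 7080 + 1123 + 1093 = 9296 mm.

9296 mm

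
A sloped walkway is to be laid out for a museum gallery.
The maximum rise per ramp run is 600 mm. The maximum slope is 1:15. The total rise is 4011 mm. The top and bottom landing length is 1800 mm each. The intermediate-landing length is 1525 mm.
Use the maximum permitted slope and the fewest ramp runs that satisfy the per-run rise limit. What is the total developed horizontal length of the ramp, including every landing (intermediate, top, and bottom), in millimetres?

72915 mm

At most 600 each: 4011/600 = 6.68, giving 7 ramp runs. That means 6 intermediate landings.
Ramp run (horizontal) at 1:15: 4011 × 15 = 60165 mm.
Intermediate landings: 6 × 1525 = 9150 mm.
Top and bottom landings: 2 × 1800 = 3600 mm.
Total = 60165 + 9150 + 3600 = 72915 mm.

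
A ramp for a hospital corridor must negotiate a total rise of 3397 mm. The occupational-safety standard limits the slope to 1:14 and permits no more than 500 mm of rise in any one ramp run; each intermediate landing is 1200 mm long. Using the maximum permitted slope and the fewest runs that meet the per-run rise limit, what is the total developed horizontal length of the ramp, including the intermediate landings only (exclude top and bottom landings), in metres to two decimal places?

3397 / 500 = 6.794 → round up to 7 ramp runs. That means 6 intermediate landings.
Ramp run (horizontal) at 1:14: 3397 × 14 = 47558 mm.
Intermediate landings: 6 × 1200 = 7200 mm.
Developed length = 47558 + 7200 = 54758 mm.
= 54.76 m.

54.76 m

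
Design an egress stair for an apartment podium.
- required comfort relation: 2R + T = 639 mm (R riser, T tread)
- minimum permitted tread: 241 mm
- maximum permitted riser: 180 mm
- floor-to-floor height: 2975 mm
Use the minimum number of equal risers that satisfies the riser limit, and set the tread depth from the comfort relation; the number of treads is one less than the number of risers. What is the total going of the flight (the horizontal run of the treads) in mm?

4624 mm

2975 / 180 = 16.528 → round up to 17 risers.
Each riser is 2975/17 = 175 mm (≤ 180 mm).
Tread T = 639 − 2 × 175 = 289 mm (≥ 241 mm).
Going = (17 − 1) × 289 = 4624 mm.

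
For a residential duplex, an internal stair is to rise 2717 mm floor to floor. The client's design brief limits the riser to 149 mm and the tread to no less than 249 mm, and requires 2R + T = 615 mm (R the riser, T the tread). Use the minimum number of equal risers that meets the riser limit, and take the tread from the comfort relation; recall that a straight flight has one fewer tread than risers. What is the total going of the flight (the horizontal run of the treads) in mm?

5922 mm

At most 149 each: 2717/149 = 18.23, giving 19 risers.
Each riser is 2717/19 = 143 mm (≤ 149 mm).
T = 615 − 2·143 = 329 mm, which satisfies the 249 mm minimum.
19 risers give 18 treads; going = 18 × 329 = 5922 mm.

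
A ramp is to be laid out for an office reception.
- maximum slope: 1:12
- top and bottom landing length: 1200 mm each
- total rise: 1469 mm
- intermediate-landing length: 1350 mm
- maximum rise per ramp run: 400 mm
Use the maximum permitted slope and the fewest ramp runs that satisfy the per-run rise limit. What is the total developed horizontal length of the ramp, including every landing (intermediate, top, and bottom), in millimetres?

At most 400 each: 1469/400 = 3.67, giving 4 ramp runs. That means 3 intermediate landings.
Horizontal run for 1469 mm of rise at 1:12 is 1469 × 12 = 17628 mm.
3 intermediate landings contribute 3 × 1350 = 4050 mm.
Top and bottom landings: 2 × 1200 = 2400 mm.
Total = 17628 + 4050 + 2400 = 24078 mm.

24078 mm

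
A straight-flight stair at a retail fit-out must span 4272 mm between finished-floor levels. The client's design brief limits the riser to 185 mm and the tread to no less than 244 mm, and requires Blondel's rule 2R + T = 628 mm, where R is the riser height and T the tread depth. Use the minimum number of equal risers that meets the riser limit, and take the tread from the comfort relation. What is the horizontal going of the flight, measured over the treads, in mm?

At most 185 each: 4272/185 = 23.09, giving 24 risers.
Each riser is 4272/24 = 178 mm (≤ 185 mm).
Tread T = 628 − 2 × 178 = 272 mm (≥ 244 mm).
Going = (24 − 1) × 272 = 6256 mm.

6256 mm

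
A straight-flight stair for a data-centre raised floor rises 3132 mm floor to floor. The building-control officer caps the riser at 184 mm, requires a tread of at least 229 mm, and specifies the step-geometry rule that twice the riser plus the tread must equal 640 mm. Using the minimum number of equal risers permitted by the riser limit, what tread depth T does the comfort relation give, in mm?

292 mm

At most 184 each: 3132/184 = 17.02, giving 18 risers.
Riser R = 3132 / 18 = 174 mm, within the 184 mm limit.
Tread T = 640 − 2 × 174 = 292 mm (≥ 229 mm).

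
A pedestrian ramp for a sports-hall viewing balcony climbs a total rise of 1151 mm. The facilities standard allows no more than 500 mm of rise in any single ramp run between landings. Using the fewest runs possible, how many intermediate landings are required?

2 intermediate landings

At most 500 each: 1151/500 = 2.30, giving 3 ramp runs.
3 runs are separated by 2 intermediate landings.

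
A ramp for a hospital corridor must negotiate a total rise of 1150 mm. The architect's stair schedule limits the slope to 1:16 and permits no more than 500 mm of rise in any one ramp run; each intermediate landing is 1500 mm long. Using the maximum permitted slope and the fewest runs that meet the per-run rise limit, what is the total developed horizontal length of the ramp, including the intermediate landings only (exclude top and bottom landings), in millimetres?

At most 500 each: 1150/500 = 2.30, giving 3 ramp runs. That means 2 intermediate landings.
Horizontal run for 1150 mm of rise at 1:16 is 1150 × 16 = 18400 mm.
Intermediate landings: 2 × 1500 = 3000 mm.
Total developed length = 18400 + 3000 = 21400 mm.

21400 mm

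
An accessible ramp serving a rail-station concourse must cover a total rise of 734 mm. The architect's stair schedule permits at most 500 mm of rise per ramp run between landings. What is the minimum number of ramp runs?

734 / 500 = 1.47, so 2 ramp runs are needed.

2 runs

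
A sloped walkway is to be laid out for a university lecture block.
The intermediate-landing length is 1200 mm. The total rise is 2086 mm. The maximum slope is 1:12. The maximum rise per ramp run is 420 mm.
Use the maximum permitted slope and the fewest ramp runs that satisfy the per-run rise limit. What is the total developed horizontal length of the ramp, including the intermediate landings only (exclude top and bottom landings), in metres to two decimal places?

2086 / 420 = 4.97, so 5 ramp runs are needed. That means 4 intermediate landings.
Horizontal run for 2086 mm of rise at 1:12 is 2086 × 12 = 25032 mm.
4 intermediate landings contribute 4 × 1200 = 4800 mm.
Total developed length = 25032 + 4800 = 29832 mm.
= 29.83 m.

29.83 m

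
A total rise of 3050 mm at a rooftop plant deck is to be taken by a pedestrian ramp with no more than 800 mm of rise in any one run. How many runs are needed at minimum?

3050 / 800 = 3.81, so 4 ramp runs are needed.

4 runs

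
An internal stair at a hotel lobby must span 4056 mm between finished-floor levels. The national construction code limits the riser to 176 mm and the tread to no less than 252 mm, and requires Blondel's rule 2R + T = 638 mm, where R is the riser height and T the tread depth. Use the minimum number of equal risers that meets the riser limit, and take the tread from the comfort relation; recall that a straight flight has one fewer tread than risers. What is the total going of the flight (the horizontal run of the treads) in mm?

6900 mm

At most 176 each: 4056/176 = 23.05, giving 24 risers.
R = 4056 ÷ 24 = 169 mm.
Tread T = 638 − 2 × 169 = 300 mm (≥ 252 mm).
Going = (24 − 1) × 300 = 6900 mm.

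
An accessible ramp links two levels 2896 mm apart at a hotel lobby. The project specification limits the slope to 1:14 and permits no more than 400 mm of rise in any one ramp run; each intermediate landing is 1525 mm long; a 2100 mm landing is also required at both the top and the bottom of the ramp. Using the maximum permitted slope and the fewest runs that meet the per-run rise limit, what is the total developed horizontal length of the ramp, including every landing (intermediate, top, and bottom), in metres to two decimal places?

2896 / 400 = 7.24, so 8 ramp runs are needed. That means 7 intermediate landings.
Horizontal run for 2896 mm of rise at 1:14 is 2896 × 14 = 40544 mm.
Intermediate landings: 7 × 1525 = 10675 mm.
Top and bottom landings: 2 × 2100 = 4200 mm.
Total = 40544 + 10675 + 4200 = 55419 mm.
= 55.42 m.

55.42 m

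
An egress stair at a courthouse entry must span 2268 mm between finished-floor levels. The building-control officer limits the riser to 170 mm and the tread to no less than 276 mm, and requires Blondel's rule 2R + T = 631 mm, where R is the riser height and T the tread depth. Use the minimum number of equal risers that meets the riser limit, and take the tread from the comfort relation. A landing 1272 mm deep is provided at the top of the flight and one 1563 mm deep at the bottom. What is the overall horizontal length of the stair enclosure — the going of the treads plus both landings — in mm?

⌈2268/170⌉ = 14 risers.
R = 2268 ÷ 14 = 162 mm.
Tread T = 631 − 2 × 162 = 307 mm (≥ 276 mm).
Treads = 14 − 1 = 13; going = 13 × 307 = 3991 mm.
Enclosure = 3991 + 1272 + 1563 = 6826 mm.

6826 mm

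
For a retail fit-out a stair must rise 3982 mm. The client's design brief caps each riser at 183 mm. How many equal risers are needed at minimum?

At most 183 each: 3982/183 = 21.76, giving 22 risers.

22 risers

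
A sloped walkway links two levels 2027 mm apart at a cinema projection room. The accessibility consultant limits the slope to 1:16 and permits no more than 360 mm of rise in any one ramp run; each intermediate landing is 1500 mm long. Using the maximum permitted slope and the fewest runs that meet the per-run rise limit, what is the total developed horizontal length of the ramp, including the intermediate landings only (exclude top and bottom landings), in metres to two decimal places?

39.93 m

2027 / 360 = 5.631 → round up to 6 ramp runs. That means 5 intermediate landings.
Horizontal run for 2027 mm of rise at 1:16 is 2027 × 16 = 32432 mm.
Intermediate landings: 5 × 1500 = 7500 mm.
Developed length = 32432 + 7500 = 39932 mm.
= 39.93 m.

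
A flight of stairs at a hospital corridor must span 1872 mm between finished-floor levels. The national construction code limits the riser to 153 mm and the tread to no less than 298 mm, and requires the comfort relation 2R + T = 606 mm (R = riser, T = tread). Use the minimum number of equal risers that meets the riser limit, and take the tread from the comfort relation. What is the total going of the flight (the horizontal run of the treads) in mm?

⌈1872/153⌉ = 13 risers.
Each riser is 1872/13 = 144 mm (≤ 153 mm).
Tread T = 606 − 2 × 144 = 318 mm (≥ 298 mm).
Going = (13 − 1) × 318 = 3816 mm.

3816 mm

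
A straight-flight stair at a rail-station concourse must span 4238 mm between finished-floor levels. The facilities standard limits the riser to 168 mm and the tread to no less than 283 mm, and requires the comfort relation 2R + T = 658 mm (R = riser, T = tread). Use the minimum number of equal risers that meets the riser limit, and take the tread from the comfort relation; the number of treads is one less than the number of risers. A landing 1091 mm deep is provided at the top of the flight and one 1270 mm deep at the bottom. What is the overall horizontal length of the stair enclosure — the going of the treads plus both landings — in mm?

4238 / 168 = 25.23, so 26 risers are needed.
Each riser is 4238/26 = 163 mm (≤ 168 mm).
Tread T = 658 − 2 × 163 = 332 mm (≥ 283 mm).
Going = (26 − 1) × 332 = 8300 mm.
Enclosure = 8300 + 1091 + 1270 = 10661 mm.

10661 mm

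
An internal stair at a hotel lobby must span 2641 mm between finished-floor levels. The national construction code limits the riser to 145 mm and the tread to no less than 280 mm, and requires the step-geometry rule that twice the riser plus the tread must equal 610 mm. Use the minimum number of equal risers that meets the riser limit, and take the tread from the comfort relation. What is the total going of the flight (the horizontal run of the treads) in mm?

5976 mm

2641 / 145 = 18.214 → round up to 19 risers.
R = 2641 ÷ 19 = 139 mm.
Tread T = 610 − 2 × 139 = 332 mm (≥ 280 mm).
19 risers give 18 treads; going = 18 × 332 = 5976 mm.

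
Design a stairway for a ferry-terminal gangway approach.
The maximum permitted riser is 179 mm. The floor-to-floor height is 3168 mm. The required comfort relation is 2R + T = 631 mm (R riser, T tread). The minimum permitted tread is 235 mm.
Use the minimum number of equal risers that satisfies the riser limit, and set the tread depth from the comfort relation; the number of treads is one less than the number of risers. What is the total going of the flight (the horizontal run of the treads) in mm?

4743 mm

At most 179 each: 3168/179 = 17.70, giving 18 risers.
Riser R = 3168 / 18 = 176 mm, within the 179 mm limit.
From 2R + T = 631: T = 631 − 352 = 279 mm.
Treads = 18 − 1 = 17; going = 17 × 279 = 4743 mm.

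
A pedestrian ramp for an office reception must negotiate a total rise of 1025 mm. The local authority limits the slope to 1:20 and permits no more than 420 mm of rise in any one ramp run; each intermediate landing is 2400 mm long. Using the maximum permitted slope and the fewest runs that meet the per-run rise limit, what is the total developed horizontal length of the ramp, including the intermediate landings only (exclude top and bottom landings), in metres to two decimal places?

1025 / 420 = 2.44, so 3 ramp runs are needed. That means 2 intermediate landings.
Horizontal run for 1025 mm of rise at 1:20 is 1025 × 20 = 20500 mm.
2 intermediate landings contribute 2 × 2400 = 4800 mm.
Developed length = 20500 + 4800 = 25300 mm.
= 25.30 m.

25.30 m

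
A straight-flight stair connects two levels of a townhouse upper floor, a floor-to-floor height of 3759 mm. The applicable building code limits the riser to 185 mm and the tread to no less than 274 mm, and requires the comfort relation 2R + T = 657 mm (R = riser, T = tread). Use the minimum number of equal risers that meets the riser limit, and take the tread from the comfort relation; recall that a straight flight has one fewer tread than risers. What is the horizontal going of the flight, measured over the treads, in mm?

5980 mm

At most 185 each: 3759/185 = 20.32, giving 21 risers.
R = 3759 ÷ 21 = 179 mm.
From 2R + T = 657: T = 657 − 358 = 299 mm.
Going = (21 − 1) × 299 = 5980 mm.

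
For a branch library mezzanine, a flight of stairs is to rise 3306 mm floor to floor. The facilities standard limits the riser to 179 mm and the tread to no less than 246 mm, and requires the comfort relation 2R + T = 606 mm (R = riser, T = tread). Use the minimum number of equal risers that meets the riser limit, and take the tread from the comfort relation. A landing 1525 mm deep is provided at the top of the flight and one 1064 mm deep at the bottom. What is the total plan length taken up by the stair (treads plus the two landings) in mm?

7233 mm

At most 179 each: 3306/179 = 18.47, giving 19 risers.
Riser R = 3306 / 19 = 174 mm, within the 179 mm limit.
Tread T = 606 − 2 × 174 = 258 mm (≥ 246 mm).
19 risers give 18 treads; going = 18 × 258 = 4644 mm.
Enclosure = 4644 + 1525 + 1064 = 7233 mm.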